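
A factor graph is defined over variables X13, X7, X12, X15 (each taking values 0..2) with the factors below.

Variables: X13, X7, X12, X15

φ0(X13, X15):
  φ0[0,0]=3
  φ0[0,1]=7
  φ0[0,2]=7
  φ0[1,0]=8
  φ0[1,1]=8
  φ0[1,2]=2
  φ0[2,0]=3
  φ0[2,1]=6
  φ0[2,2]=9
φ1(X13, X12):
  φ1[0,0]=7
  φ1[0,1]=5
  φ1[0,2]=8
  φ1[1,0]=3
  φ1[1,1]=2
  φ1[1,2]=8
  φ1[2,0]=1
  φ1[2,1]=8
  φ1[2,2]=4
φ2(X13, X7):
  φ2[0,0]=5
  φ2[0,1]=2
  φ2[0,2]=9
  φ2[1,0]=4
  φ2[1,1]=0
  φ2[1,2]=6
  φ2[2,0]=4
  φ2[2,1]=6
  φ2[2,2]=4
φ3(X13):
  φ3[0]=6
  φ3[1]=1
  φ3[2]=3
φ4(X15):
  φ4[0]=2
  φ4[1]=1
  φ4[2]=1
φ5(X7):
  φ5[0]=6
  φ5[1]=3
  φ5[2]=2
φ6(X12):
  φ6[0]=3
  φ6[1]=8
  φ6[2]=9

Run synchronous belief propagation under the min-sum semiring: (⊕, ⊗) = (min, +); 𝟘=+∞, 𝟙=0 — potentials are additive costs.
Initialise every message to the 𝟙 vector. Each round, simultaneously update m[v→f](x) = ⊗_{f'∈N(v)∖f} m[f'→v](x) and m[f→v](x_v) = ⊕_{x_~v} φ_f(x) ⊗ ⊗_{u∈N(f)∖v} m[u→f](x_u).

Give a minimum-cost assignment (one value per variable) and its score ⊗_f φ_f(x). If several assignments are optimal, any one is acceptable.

init: all messages = 𝟙 over 3 values
r1 m[φ0→X13] = [3, 2, 3]
r1 m[φ0→X15] = [3, 6, 2]
r1 m[φ1→X13] = [5, 2, 1]
r1 m[φ1→X12] = [1, 2, 4]
r1 m[φ2→X13] = [2, 0, 4]
r1 m[φ2→X7] = [4, 0, 4]
r1 m[φ3→X13] = [6, 1, 3]
r1 m[φ4→X15] = [2, 1, 1]
r1 m[φ5→X7] = [6, 3, 2]
r1 m[φ6→X12] = [3, 8, 9]
r1 m[X13→φ0] = [0, 0, 0]
r1 m[X13→φ1] = [0, 0, 0]
r1 m[X13→φ2] = [0, 0, 0]
r1 m[X13→φ3] = [0, 0, 0]
r1 m[X7→φ2] = [0, 0, 0]
r1 m[X7→φ5] = [0, 0, 0]
r1 m[X12→φ1] = [0, 0, 0]
r1 m[X12→φ6] = [0, 0, 0]
r1 m[X15→φ0] = [0, 0, 0]
r1 m[X15→φ4] = [0, 0, 0]
r2 m[φ0→X13] = [3, 2, 3]
r2 m[φ0→X15] = [3, 6, 2]
r2 m[φ1→X13] = [5, 2, 1]
r2 m[φ1→X12] = [1, 2, 4]
r2 m[φ2→X13] = [2, 0, 4]
r2 m[φ2→X7] = [4, 0, 4]
r2 m[φ3→X13] = [6, 1, 3]
r2 m[φ4→X15] = [2, 1, 1]
r2 m[φ5→X7] = [6, 3, 2]
r2 m[φ6→X12] = [3, 8, 9]
r2 m[X13→φ0] = [13, 3, 8]
r2 m[X13→φ1] = [11, 3, 10]
r2 m[X13→φ2] = [14, 5, 7]
r2 m[X13→φ3] = [10, 4, 8]
r2 m[X7→φ2] = [6, 3, 2]
r2 m[X7→φ5] = [4, 0, 4]
r2 m[X12→φ1] = [3, 8, 9]
r2 m[X12→φ6] = [1, 2, 4]
r2 m[X15→φ0] = [2, 1, 1]
r2 m[X15→φ4] = [3, 6, 2]
r3 m[φ0→X13] = [5, 3, 5]
r3 m[φ0→X15] = [11, 11, 5]
r3 m[φ1→X13] = [10, 6, 4]
r3 m[φ1→X12] = [6, 5, 11]
r3 m[φ2→X13] = [5, 3, 6]
r3 m[φ2→X7] = [9, 5, 11]
r3 m[φ3→X13] = [6, 1, 3]
r3 m[φ4→X15] = [2, 1, 1]
r3 m[φ5→X7] = [6, 3, 2]
r3 m[φ6→X12] = [3, 8, 9]
r3 m[X13→φ0] = [13, 3, 8]
r3 m[X13→φ1] = [11, 3, 10]
r3 m[X13→φ2] = [14, 5, 7]
r3 m[X13→φ3] = [10, 4, 8]
r3 m[X7→φ2] = [6, 3, 2]
r3 m[X7→φ5] = [4, 0, 4]
r3 m[X12→φ1] = [3, 8, 9]
r3 m[X12→φ6] = [1, 2, 4]
r3 m[X15→φ0] = [2, 1, 1]
r3 m[X15→φ4] = [3, 6, 2]
r4 m[φ0→X13] = [5, 3, 5]
r4 m[φ0→X15] = [11, 11, 5]
r4 m[φ1→X13] = [10, 6, 4]
r4 m[φ1→X12] = [6, 5, 11]
r4 m[φ2→X13] = [5, 3, 6]
r4 m[φ2→X7] = [9, 5, 11]
r4 m[φ3→X13] = [6, 1, 3]
r4 m[φ4→X15] = [2, 1, 1]
r4 m[φ5→X7] = [6, 3, 2]
r4 m[φ6→X12] = [3, 8, 9]
r4 m[X13→φ0] = [21, 10, 13]
r4 m[X13→φ1] = [16, 7, 14]
r4 m[X13→φ2] = [21, 10, 12]
r4 m[X13→φ3] = [20, 12, 15]
r4 m[X7→φ2] = [6, 3, 2]
r4 m[X7→φ5] = [9, 5, 11]
r4 m[X12→φ1] = [3, 8, 9]
r4 m[X12→φ6] = [6, 5, 11]
r4 m[X15→φ0] = [2, 1, 1]
r4 m[X15→φ4] = [11, 11, 5]
r5 m[φ0→X13] = [5, 3, 5]
r5 m[φ0→X15] = [16, 18, 12]
r5 m[φ1→X13] = [10, 6, 4]
r5 m[φ1→X12] = [10, 9, 15]
r5 m[φ2→X13] = [5, 3, 6]
r5 m[φ2→X7] = [14, 10, 16]
r5 m[φ3→X13] = [6, 1, 3]
r5 m[φ4→X15] = [2, 1, 1]
r5 m[φ5→X7] = [6, 3, 2]
r5 m[φ6→X12] = [3, 8, 9]
r5 m[X13→φ0] = [21, 10, 13]
r5 m[X13→φ1] = [16, 7, 14]
r5 m[X13→φ2] = [21, 10, 12]
r5 m[X13→φ3] = [20, 12, 15]
r5 m[X7→φ2] = [6, 3, 2]
r5 m[X7→φ5] = [9, 5, 11]
r5 m[X12→φ1] = [3, 8, 9]
r5 m[X12→φ6] = [6, 5, 11]
r5 m[X15→φ0] = [2, 1, 1]
r5 m[X15→φ4] = [11, 11, 5]
r6 m[φ0→X13] = [5, 3, 5]
r6 m[φ0→X15] = [16, 18, 12]
r6 m[φ1→X13] = [10, 6, 4]
r6 m[φ1→X12] = [10, 9, 15]
r6 m[φ2→X13] = [5, 3, 6]
r6 m[φ2→X7] = [14, 10, 16]
r6 m[φ3→X13] = [6, 1, 3]
r6 m[φ4→X15] = [2, 1, 1]
r6 m[φ5→X7] = [6, 3, 2]
r6 m[φ6→X12] = [3, 8, 9]
r6 m[X13→φ0] = [21, 10, 13]
r6 m[X13→φ1] = [16, 7, 14]
r6 m[X13→φ2] = [21, 10, 12]
r6 m[X13→φ3] = [20, 12, 15]
r6 m[X7→φ2] = [6, 3, 2]
r6 m[X7→φ5] = [14, 10, 16]
r6 m[X12→φ1] = [3, 8, 9]
r6 m[X12→φ6] = [10, 9, 15]
r6 m[X15→φ0] = [2, 1, 1]
r6 m[X15→φ4] = [16, 18, 12]
r7 m[φ0→X13] = [5, 3, 5]
r7 m[φ0→X15] = [16, 18, 12]
r7 m[φ1→X13] = [10, 6, 4]
r7 m[φ1→X12] = [10, 9, 15]
r7 m[φ2→X13] = [5, 3, 6]
r7 m[φ2→X7] = [14, 10, 16]
r7 m[φ3→X13] = [6, 1, 3]
r7 m[φ4→X15] = [2, 1, 1]
r7 m[φ5→X7] = [6, 3, 2]
r7 m[φ6→X12] = [3, 8, 9]
r7 m[X13→φ0] = [21, 10, 13]
r7 m[X13→φ1] = [16, 7, 14]
r7 m[X13→φ2] = [21, 10, 12]
r7 m[X13→φ3] = [20, 12, 15]
r7 m[X7→φ2] = [6, 3, 2]
r7 m[X7→φ5] = [14, 10, 16]
r7 m[X12→φ1] = [3, 8, 9]
r7 m[X12→φ6] = [10, 9, 15]
r7 m[X15→φ0] = [2, 1, 1]
r7 m[X15→φ4] = [16, 18, 12]
fixed point reached at round 7
traceback from X13: (X13=1, X7=1, X12=0, X15=2), score=13

assignment: (X13=1, X7=1, X12=0, X15=2); score = 13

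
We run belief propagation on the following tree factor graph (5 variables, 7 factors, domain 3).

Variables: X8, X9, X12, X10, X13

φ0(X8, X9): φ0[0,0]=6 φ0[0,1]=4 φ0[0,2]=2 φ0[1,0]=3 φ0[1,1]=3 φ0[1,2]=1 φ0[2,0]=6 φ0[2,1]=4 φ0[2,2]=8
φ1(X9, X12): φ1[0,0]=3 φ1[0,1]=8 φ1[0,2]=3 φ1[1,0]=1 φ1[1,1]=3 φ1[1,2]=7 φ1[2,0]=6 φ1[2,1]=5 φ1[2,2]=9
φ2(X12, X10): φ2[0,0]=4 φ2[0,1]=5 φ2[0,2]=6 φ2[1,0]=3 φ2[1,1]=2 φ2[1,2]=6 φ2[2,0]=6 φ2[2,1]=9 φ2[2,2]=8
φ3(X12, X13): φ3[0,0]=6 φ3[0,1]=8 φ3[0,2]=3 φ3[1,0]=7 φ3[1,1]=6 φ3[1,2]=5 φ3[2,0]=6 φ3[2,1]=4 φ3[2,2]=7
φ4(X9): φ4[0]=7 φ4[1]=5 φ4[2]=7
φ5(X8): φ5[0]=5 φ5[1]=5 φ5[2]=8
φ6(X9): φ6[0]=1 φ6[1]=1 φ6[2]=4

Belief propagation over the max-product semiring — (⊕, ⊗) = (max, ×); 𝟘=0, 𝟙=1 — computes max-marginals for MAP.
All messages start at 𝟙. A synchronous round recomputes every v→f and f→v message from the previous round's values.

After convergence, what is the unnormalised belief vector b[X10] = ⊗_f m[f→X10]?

b[X10] = [677376, 1016064, 903168]

init: all messages = 𝟙 over 3 values
r1 m[φ0→X8] = [6, 3, 8]
r1 m[φ0→X9] = [6, 4, 8]
r1 m[φ1→X9] = [8, 7, 9]
r1 m[φ1→X12] = [6, 8, 9]
r1 m[φ2→X12] = [6, 6, 9]
r1 m[φ2→X10] = [6, 9, 8]
r1 m[φ3→X12] = [8, 7, 7]
r1 m[φ3→X13] = [7, 8, 7]
r1 m[φ4→X9] = [7, 5, 7]
r1 m[φ5→X8] = [5, 5, 8]
r1 m[φ6→X9] = [1, 1, 4]
r1 m[X8→φ0] = [1, 1, 1]
r1 m[X8→φ5] = [1, 1, 1]
r1 m[X9→φ0] = [1, 1, 1]
r1 m[X9→φ1] = [1, 1, 1]
r1 m[X9→φ4] = [1, 1, 1]
r1 m[X9→φ6] = [1, 1, 1]
r1 m[X12→φ1] = [1, 1, 1]
r1 m[X12→φ2] = [1, 1, 1]
r1 m[X12→φ3] = [1, 1, 1]
r1 m[X10→φ2] = [1, 1, 1]
r1 m[X13→φ3] = [1, 1, 1]
r2 m[φ0→X8] = [6, 3, 8]
r2 m[φ0→X9] = [6, 4, 8]
r2 m[φ1→X9] = [8, 7, 9]
r2 m[φ1→X12] = [6, 8, 9]
r2 m[φ2→X12] = [6, 6, 9]
r2 m[φ2→X10] = [6, 9, 8]
r2 m[φ3→X12] = [8, 7, 7]
r2 m[φ3→X13] = [7, 8, 7]
r2 m[φ4→X9] = [7, 5, 7]
r2 m[φ5→X8] = [5, 5, 8]
r2 m[φ6→X9] = [1, 1, 4]
r2 m[X8→φ0] = [5, 5, 8]
r2 m[X8→φ5] = [6, 3, 8]
r2 m[X9→φ0] = [56, 35, 252]
r2 m[X9→φ1] = [42, 20, 224]
r2 m[X9→φ4] = [48, 28, 288]
r2 m[X9→φ6] = [336, 140, 504]
r2 m[X12→φ1] = [48, 42, 63]
r2 m[X12→φ2] = [48, 56, 63]
r2 m[X12→φ3] = [36, 48, 81]
r2 m[X10→φ2] = [1, 1, 1]
r2 m[X13→φ3] = [1, 1, 1]
r3 m[φ0→X8] = [504, 252, 2016]
r3 m[φ0→X9] = [48, 32, 64]
r3 m[φ1→X9] = [336, 441, 567]
r3 m[φ1→X12] = [1344, 1120, 2016]
r3 m[φ2→X12] = [6, 6, 9]
r3 m[φ2→X10] = [378, 567, 504]
r3 m[φ3→X12] = [8, 7, 7]
r3 m[φ3→X13] = [486, 324, 567]
r3 m[φ4→X9] = [7, 5, 7]
r3 m[φ5→X8] = [5, 5, 8]
r3 m[φ6→X9] = [1, 1, 4]
r3 m[X8→φ0] = [5, 5, 8]
r3 m[X8→φ5] = [6, 3, 8]
r3 m[X9→φ0] = [56, 35, 252]
r3 m[X9→φ1] = [42, 20, 224]
r3 m[X9→φ4] = [48, 28, 288]
r3 m[X9→φ6] = [336, 140, 504]
r3 m[X12→φ1] = [48, 42, 63]
r3 m[X12→φ2] = [48, 56, 63]
r3 m[X12→φ3] = [36, 48, 81]
r3 m[X10→φ2] = [1, 1, 1]
r3 m[X13→φ3] = [1, 1, 1]
r4 m[φ0→X8] = [504, 252, 2016]
r4 m[φ0→X9] = [48, 32, 64]
r4 m[φ1→X9] = [336, 441, 567]
r4 m[φ1→X12] = [1344, 1120, 2016]
r4 m[φ2→X12] = [6, 6, 9]
r4 m[φ2→X10] = [378, 567, 504]
r4 m[φ3→X12] = [8, 7, 7]
r4 m[φ3→X13] = [486, 324, 567]
r4 m[φ4→X9] = [7, 5, 7]
r4 m[φ5→X8] = [5, 5, 8]
r4 m[φ6→X9] = [1, 1, 4]
r4 m[X8→φ0] = [5, 5, 8]
r4 m[X8→φ5] = [504, 252, 2016]
r4 m[X9→φ0] = [2352, 2205, 15876]
r4 m[X9→φ1] = [336, 160, 1792]
r4 m[X9→φ4] = [16128, 14112, 145152]
r4 m[X9→φ6] = [112896, 70560, 254016]
r4 m[X12→φ1] = [48, 42, 63]
r4 m[X12→φ2] = [10752, 7840, 14112]
r4 m[X12→φ3] = [8064, 6720, 18144]
r4 m[X10→φ2] = [1, 1, 1]
r4 m[X13→φ3] = [1, 1, 1]
r5 m[φ0→X8] = [31752, 15876, 127008]
r5 m[φ0→X9] = [48, 32, 64]
r5 m[φ1→X9] = [336, 441, 567]
r5 m[φ1→X12] = [10752, 8960, 16128]
r5 m[φ2→X12] = [6, 6, 9]
r5 m[φ2→X10] = [84672, 127008, 112896]
r5 m[φ3→X12] = [8, 7, 7]
r5 m[φ3→X13] = [108864, 72576, 127008]
r5 m[φ4→X9] = [7, 5, 7]
r5 m[φ5→X8] = [5, 5, 8]
r5 m[φ6→X9] = [1, 1, 4]
r5 m[X8→φ0] = [5, 5, 8]
r5 m[X8→φ5] = [504, 252, 2016]
r5 m[X9→φ0] = [2352, 2205, 15876]
r5 m[X9→φ1] = [336, 160, 1792]
r5 m[X9→φ4] = [16128, 14112, 145152]
r5 m[X9→φ6] = [112896, 70560, 254016]
r5 m[X12→φ1] = [48, 42, 63]
r5 m[X12→φ2] = [10752, 7840, 14112]
r5 m[X12→φ3] = [8064, 6720, 18144]
r5 m[X10→φ2] = [1, 1, 1]
r5 m[X13→φ3] = [1, 1, 1]
r6 m[φ0→X8] = [31752, 15876, 127008]
r6 m[φ0→X9] = [48, 32, 64]
r6 m[φ1→X9] = [336, 441, 567]
r6 m[φ1→X12] = [10752, 8960, 16128]
r6 m[φ2→X12] = [6, 6, 9]
r6 m[φ2→X10] = [84672, 127008, 112896]
r6 m[φ3→X12] = [8, 7, 7]
r6 m[φ3→X13] = [108864, 72576, 127008]
r6 m[φ4→X9] = [7, 5, 7]
r6 m[φ5→X8] = [5, 5, 8]
r6 m[φ6→X9] = [1, 1, 4]
r6 m[X8→φ0] = [5, 5, 8]
r6 m[X8→φ5] = [31752, 15876, 127008]
r6 m[X9→φ0] = [2352, 2205, 15876]
r6 m[X9→φ1] = [336, 160, 1792]
r6 m[X9→φ4] = [16128, 14112, 145152]
r6 m[X9→φ6] = [112896, 70560, 254016]
r6 m[X12→φ1] = [48, 42, 63]
r6 m[X12→φ2] = [86016, 62720, 112896]
r6 m[X12→φ3] = [64512, 53760, 145152]
r6 m[X10→φ2] = [1, 1, 1]
r6 m[X13→φ3] = [1, 1, 1]
r7 m[φ0→X8] = [31752, 15876, 127008]
r7 m[φ0→X9] = [48, 32, 64]
r7 m[φ1→X9] = [336, 441, 567]
r7 m[φ1→X12] = [10752, 8960, 16128]
r7 m[φ2→X12] = [6, 6, 9]
r7 m[φ2→X10] = [677376, 1016064, 903168]
r7 m[φ3→X12] = [8, 7, 7]
r7 m[φ3→X13] = [870912, 580608, 1016064]
r7 m[φ4→X9] = [7, 5, 7]
r7 m[φ5→X8] = [5, 5, 8]
r7 m[φ6→X9] = [1, 1, 4]
r7 m[X8→φ0] = [5, 5, 8]
r7 m[X8→φ5] = [31752, 15876, 127008]
r7 m[X9→φ0] = [2352, 2205, 15876]
r7 m[X9→φ1] = [336, 160, 1792]
r7 m[X9→φ4] = [16128, 14112, 145152]
r7 m[X9→φ6] = [112896, 70560, 254016]
r7 m[X12→φ1] = [48, 42, 63]
r7 m[X12→φ2] = [86016, 62720, 112896]
r7 m[X12→φ3] = [64512, 53760, 145152]
r7 m[X10→φ2] = [1, 1, 1]
r7 m[X13→φ3] = [1, 1, 1]
r8 m[φ0→X8] = [31752, 15876, 127008]
r8 m[φ0→X9] = [48, 32, 64]
r8 m[φ1→X9] = [336, 441, 567]
r8 m[φ1→X12] = [10752, 8960, 16128]
r8 m[φ2→X12] = [6, 6, 9]
r8 m[φ2→X10] = [677376, 1016064, 903168]
r8 m[φ3→X12] = [8, 7, 7]
r8 m[φ3→X13] = [870912, 580608, 1016064]
r8 m[φ4→X9] = [7, 5, 7]
r8 m[φ5→X8] = [5, 5, 8]
r8 m[φ6→X9] = [1, 1, 4]
r8 m[X8→φ0] = [5, 5, 8]
r8 m[X8→φ5] = [31752, 15876, 127008]
r8 m[X9→φ0] = [2352, 2205, 15876]
r8 m[X9→φ1] = [336, 160, 1792]
r8 m[X9→φ4] = [16128, 14112, 145152]
r8 m[X9→φ6] = [112896, 70560, 254016]
r8 m[X12→φ1] = [48, 42, 63]
r8 m[X12→φ2] = [86016, 62720, 112896]
r8 m[X12→φ3] = [64512, 53760, 145152]
r8 m[X10→φ2] = [1, 1, 1]
r8 m[X13→φ3] = [1, 1, 1]
fixed point reached at round 8
b[X10] = ⊗ incoming = [677376, 1016064, 903168]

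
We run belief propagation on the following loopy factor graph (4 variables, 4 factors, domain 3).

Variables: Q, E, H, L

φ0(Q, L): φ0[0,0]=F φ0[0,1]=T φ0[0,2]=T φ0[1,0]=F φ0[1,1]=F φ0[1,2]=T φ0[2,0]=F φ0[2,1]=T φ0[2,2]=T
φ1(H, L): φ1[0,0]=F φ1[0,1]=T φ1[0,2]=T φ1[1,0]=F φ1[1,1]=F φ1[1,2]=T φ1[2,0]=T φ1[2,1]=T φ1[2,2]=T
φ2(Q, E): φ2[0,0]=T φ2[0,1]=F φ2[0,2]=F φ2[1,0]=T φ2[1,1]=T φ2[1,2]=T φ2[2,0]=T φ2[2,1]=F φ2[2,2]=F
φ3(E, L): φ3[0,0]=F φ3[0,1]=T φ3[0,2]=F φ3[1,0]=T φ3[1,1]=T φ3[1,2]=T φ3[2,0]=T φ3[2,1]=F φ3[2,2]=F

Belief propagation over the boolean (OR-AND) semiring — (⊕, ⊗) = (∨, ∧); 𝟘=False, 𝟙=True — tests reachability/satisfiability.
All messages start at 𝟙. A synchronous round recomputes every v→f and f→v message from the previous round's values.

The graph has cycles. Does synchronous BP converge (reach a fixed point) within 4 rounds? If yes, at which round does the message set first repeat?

init: all messages = 𝟙 over 3 values
r1 m[φ0→Q] = [T, T, T]
r1 m[φ0→L] = [F, T, T]
r1 m[φ1→H] = [T, T, T]
r1 m[φ1→L] = [T, T, T]
r1 m[φ2→Q] = [T, T, T]
r1 m[φ2→E] = [T, T, T]
r1 m[φ3→E] = [T, T, T]
r1 m[φ3→L] = [T, T, T]
r1 m[Q→φ0] = [T, T, T]
r1 m[Q→φ2] = [T, T, T]
r1 m[E→φ2] = [T, T, T]
r1 m[E→φ3] = [T, T, T]
r1 m[H→φ1] = [T, T, T]
r1 m[L→φ0] = [T, T, T]
r1 m[L→φ1] = [T, T, T]
r1 m[L→φ3] = [T, T, T]
r2 m[φ0→Q] = [T, T, T]
r2 m[φ0→L] = [F, T, T]
r2 m[φ1→H] = [T, T, T]
r2 m[φ1→L] = [T, T, T]
r2 m[φ2→Q] = [T, T, T]
r2 m[φ2→E] = [T, T, T]
r2 m[φ3→E] = [T, T, T]
r2 m[φ3→L] = [T, T, T]
r2 m[Q→φ0] = [T, T, T]
r2 m[Q→φ2] = [T, T, T]
r2 m[E→φ2] = [T, T, T]
r2 m[E→φ3] = [T, T, T]
r2 m[H→φ1] = [T, T, T]
r2 m[L→φ0] = [T, T, T]
r2 m[L→φ1] = [F, T, T]
r2 m[L→φ3] = [F, T, T]
r3 m[φ0→Q] = [T, T, T]
r3 m[φ0→L] = [F, T, T]
r3 m[φ1→H] = [T, T, T]
r3 m[φ1→L] = [T, T, T]
r3 m[φ2→Q] = [T, T, T]
r3 m[φ2→E] = [T, T, T]
r3 m[φ3→E] = [T, T, F]
r3 m[φ3→L] = [T, T, T]
r3 m[Q→φ0] = [T, T, T]
r3 m[Q→φ2] = [T, T, T]
r3 m[E→φ2] = [T, T, T]
r3 m[E→φ3] = [T, T, T]
r3 m[H→φ1] = [T, T, T]
r3 m[L→φ0] = [T, T, T]
r3 m[L→φ1] = [F, T, T]
r3 m[L→φ3] = [F, T, T]
r4 m[φ0→Q] = [T, T, T]
r4 m[φ0→L] = [F, T, T]
r4 m[φ1→H] = [T, T, T]
r4 m[φ1→L] = [T, T, T]
r4 m[φ2→Q] = [T, T, T]
r4 m[φ2→E] = [T, T, T]
r4 m[φ3→E] = [T, T, F]
r4 m[φ3→L] = [T, T, T]
r4 m[Q→φ0] = [T, T, T]
r4 m[Q→φ2] = [T, T, T]
r4 m[E→φ2] = [T, T, F]
r4 m[E→φ3] = [T, T, T]
r4 m[H→φ1] = [T, T, T]
r4 m[L→φ0] = [T, T, T]
r4 m[L→φ1] = [F, T, T]
r4 m[L→φ3] = [F, T, T]
no fixed point within 4 rounds

NOT CONVERGED within 4 rounds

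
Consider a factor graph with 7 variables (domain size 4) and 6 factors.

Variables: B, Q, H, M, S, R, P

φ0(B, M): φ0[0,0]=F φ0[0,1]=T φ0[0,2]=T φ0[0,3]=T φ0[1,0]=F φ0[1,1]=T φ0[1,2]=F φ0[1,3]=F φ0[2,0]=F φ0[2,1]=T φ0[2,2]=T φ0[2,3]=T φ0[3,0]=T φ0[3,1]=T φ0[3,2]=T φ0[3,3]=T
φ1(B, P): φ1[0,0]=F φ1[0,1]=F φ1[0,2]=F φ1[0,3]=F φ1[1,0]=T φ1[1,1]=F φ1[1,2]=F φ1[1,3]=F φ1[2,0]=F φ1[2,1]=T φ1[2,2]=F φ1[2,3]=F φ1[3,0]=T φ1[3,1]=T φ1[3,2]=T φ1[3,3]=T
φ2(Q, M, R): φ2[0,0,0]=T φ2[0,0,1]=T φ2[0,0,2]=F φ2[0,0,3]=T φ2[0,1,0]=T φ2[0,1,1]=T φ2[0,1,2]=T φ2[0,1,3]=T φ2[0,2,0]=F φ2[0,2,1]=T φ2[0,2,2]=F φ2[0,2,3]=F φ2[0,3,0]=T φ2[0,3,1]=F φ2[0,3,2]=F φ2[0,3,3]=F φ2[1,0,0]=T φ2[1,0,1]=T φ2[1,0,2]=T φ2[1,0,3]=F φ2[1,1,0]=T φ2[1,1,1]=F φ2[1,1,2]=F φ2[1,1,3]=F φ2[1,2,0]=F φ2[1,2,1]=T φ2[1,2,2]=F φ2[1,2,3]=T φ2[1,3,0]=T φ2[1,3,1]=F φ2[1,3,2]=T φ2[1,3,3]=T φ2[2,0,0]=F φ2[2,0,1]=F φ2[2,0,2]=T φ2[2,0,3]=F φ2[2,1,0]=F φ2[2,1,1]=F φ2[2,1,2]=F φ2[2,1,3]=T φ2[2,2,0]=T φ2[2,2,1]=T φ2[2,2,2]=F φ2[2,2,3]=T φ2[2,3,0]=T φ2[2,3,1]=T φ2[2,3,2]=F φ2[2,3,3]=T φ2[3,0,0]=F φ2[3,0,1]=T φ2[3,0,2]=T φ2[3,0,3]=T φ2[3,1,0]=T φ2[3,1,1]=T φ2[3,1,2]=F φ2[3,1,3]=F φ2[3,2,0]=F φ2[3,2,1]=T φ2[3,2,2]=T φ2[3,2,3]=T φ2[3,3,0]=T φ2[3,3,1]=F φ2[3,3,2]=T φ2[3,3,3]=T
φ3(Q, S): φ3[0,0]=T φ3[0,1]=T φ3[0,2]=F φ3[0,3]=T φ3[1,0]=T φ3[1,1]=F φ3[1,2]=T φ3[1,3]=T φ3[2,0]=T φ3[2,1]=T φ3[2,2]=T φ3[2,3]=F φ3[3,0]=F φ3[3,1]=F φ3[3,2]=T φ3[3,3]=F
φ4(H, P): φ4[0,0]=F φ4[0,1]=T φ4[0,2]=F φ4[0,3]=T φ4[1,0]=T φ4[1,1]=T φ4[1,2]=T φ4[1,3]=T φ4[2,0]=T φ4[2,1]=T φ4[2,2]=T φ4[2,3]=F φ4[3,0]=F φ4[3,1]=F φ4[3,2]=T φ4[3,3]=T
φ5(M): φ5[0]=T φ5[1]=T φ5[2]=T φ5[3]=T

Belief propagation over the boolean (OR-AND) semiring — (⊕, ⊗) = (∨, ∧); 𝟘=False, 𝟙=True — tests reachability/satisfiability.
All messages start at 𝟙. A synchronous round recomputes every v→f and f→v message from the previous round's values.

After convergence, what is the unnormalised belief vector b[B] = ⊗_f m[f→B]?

b[B] = [F, T, T, T]

init: all messages = 𝟙 over 4 values
r1 m[φ0→B] = [T, T, T, T]
r1 m[φ0→M] = [T, T, T, T]
r1 m[φ1→B] = [F, T, T, T]
r1 m[φ1→P] = [T, T, T, T]
r1 m[φ2→Q] = [T, T, T, T]
r1 m[φ2→M] = [T, T, T, T]
r1 m[φ2→R] = [T, T, T, T]
r1 m[φ3→Q] = [T, T, T, T]
r1 m[φ3→S] = [T, T, T, T]
r1 m[φ4→H] = [T, T, T, T]
r1 m[φ4→P] = [T, T, T, T]
r1 m[φ5→M] = [T, T, T, T]
r1 m[B→φ0] = [T, T, T, T]
r1 m[B→φ1] = [T, T, T, T]
r1 m[Q→φ2] = [T, T, T, T]
r1 m[Q→φ3] = [T, T, T, T]
r1 m[H→φ4] = [T, T, T, T]
r1 m[M→φ0] = [T, T, T, T]
r1 m[M→φ2] = [T, T, T, T]
r1 m[M→φ5] = [T, T, T, T]
r1 m[S→φ3] = [T, T, T, T]
r1 m[R→φ2] = [T, T, T, T]
r1 m[P→φ1] = [T, T, T, T]
r1 m[P→φ4] = [T, T, T, T]
r2 m[φ0→B] = [T, T, T, T]
r2 m[φ0→M] = [T, T, T, T]
r2 m[φ1→B] = [F, T, T, T]
r2 m[φ1→P] = [T, T, T, T]
r2 m[φ2→Q] = [T, T, T, T]
r2 m[φ2→M] = [T, T, T, T]
r2 m[φ2→R] = [T, T, T, T]
r2 m[φ3→Q] = [T, T, T, T]
r2 m[φ3→S] = [T, T, T, T]
r2 m[φ4→H] = [T, T, T, T]
r2 m[φ4→P] = [T, T, T, T]
r2 m[φ5→M] = [T, T, T, T]
r2 m[B→φ0] = [F, T, T, T]
r2 m[B→φ1] = [T, T, T, T]
r2 m[Q→φ2] = [T, T, T, T]
r2 m[Q→φ3] = [T, T, T, T]
r2 m[H→φ4] = [T, T, T, T]
r2 m[M→φ0] = [T, T, T, T]
r2 m[M→φ2] = [T, T, T, T]
r2 m[M→φ5] = [T, T, T, T]
r2 m[S→φ3] = [T, T, T, T]
r2 m[R→φ2] = [T, T, T, T]
r2 m[P→φ1] = [T, T, T, T]
r2 m[P→φ4] = [T, T, T, T]
r3 m[φ0→B] = [T, T, T, T]
r3 m[φ0→M] = [T, T, T, T]
r3 m[φ1→B] = [F, T, T, T]
r3 m[φ1→P] = [T, T, T, T]
r3 m[φ2→Q] = [T, T, T, T]
r3 m[φ2→M] = [T, T, T, T]
r3 m[φ2→R] = [T, T, T, T]
r3 m[φ3→Q] = [T, T, T, T]
r3 m[φ3→S] = [T, T, T, T]
r3 m[φ4→H] = [T, T, T, T]
r3 m[φ4→P] = [T, T, T, T]
r3 m[φ5→M] = [T, T, T, T]
r3 m[B→φ0] = [F, T, T, T]
r3 m[B→φ1] = [T, T, T, T]
r3 m[Q→φ2] = [T, T, T, T]
r3 m[Q→φ3] = [T, T, T, T]
r3 m[H→φ4] = [T, T, T, T]
r3 m[M→φ0] = [T, T, T, T]
r3 m[M→φ2] = [T, T, T, T]
r3 m[M→φ5] = [T, T, T, T]
r3 m[S→φ3] = [T, T, T, T]
r3 m[R→φ2] = [T, T, T, T]
r3 m[P→φ1] = [T, T, T, T]
r3 m[P→φ4] = [T, T, T, T]
fixed point reached at round 3
b[B] = ⊗ incoming = [F, T, T, T]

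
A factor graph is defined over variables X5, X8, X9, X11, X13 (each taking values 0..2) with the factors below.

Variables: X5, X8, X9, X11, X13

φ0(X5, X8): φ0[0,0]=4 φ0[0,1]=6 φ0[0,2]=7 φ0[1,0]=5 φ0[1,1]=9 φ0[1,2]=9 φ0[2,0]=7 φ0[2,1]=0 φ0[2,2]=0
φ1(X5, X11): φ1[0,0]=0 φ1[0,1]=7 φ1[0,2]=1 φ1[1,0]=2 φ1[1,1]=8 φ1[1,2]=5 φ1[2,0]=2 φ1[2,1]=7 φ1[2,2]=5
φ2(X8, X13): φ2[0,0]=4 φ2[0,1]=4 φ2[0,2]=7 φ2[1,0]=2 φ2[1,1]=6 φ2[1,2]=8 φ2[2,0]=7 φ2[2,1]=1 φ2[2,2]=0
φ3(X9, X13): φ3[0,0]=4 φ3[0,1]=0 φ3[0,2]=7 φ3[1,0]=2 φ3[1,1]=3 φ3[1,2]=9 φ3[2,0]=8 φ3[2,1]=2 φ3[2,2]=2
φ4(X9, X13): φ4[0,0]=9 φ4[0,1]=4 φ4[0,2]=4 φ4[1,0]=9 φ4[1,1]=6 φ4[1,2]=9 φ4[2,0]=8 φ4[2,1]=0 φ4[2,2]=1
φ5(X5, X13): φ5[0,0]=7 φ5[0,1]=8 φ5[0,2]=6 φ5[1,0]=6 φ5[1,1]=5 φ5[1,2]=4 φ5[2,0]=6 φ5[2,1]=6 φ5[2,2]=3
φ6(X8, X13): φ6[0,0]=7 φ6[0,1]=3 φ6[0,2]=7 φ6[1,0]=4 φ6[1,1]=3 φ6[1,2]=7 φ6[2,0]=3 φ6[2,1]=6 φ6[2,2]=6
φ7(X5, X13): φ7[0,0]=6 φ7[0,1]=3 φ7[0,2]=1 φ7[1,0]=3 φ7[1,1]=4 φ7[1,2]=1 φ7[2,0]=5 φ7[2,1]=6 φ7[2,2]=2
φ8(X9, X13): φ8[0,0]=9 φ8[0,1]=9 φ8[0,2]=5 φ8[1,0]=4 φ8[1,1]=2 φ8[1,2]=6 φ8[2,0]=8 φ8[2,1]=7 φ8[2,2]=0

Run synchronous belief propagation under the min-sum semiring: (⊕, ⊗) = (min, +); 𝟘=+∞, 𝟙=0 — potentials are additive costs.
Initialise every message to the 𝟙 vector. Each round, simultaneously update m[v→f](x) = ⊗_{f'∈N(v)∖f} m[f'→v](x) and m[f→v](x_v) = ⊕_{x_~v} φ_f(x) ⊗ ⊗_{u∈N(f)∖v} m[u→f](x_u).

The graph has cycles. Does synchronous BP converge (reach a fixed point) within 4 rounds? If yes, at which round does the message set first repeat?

NOT CONVERGED within 4 rounds

init: all messages = 𝟙 over 3 values
r1 m[φ0→X5] = [4, 5, 0]
r1 m[φ0→X8] = [4, 0, 0]
r1 m[φ1→X5] = [0, 2, 2]
r1 m[φ1→X11] = [0, 7, 1]
r1 m[φ2→X8] = [4, 2, 0]
r1 m[φ2→X13] = [2, 1, 0]
r1 m[φ3→X9] = [0, 2, 2]
r1 m[φ3→X13] = [2, 0, 2]
r1 m[φ4→X9] = [4, 6, 0]
r1 m[φ4→X13] = [8, 0, 1]
r1 m[φ5→X5] = [6, 4, 3]
r1 m[φ5→X13] = [6, 5, 3]
r1 m[φ6→X8] = [3, 3, 3]
r1 m[φ6→X13] = [3, 3, 6]
r1 m[φ7→X5] = [1, 1, 2]
r1 m[φ7→X13] = [3, 3, 1]
r1 m[φ8→X9] = [5, 2, 0]
r1 m[φ8→X13] = [4, 2, 0]
r1 m[X5→φ0] = [0, 0, 0]
r1 m[X5→φ1] = [0, 0, 0]
r1 m[X5→φ5] = [0, 0, 0]
r1 m[X5→φ7] = [0, 0, 0]
r1 m[X8→φ0] = [0, 0, 0]
r1 m[X8→φ2] = [0, 0, 0]
r1 m[X8→φ6] = [0, 0, 0]
r1 m[X9→φ3] = [0, 0, 0]
r1 m[X9→φ4] = [0, 0, 0]
r1 m[X9→φ8] = [0, 0, 0]
r1 m[X11→φ1] = [0, 0, 0]
r1 m[X13→φ2] = [0, 0, 0]
r1 m[X13→φ3] = [0, 0, 0]
r1 m[X13→φ4] = [0, 0, 0]
r1 m[X13→φ5] = [0, 0, 0]
r1 m[X13→φ6] = [0, 0, 0]
r1 m[X13→φ7] = [0, 0, 0]
r1 m[X13→φ8] = [0, 0, 0]
r2 m[φ0→X5] = [4, 5, 0]
r2 m[φ0→X8] = [4, 0, 0]
r2 m[φ1→X5] = [0, 2, 2]
r2 m[φ1→X11] = [0, 7, 1]
r2 m[φ2→X8] = [4, 2, 0]
r2 m[φ2→X13] = [2, 1, 0]
r2 m[φ3→X9] = [0, 2, 2]
r2 m[φ3→X13] = [2, 0, 2]
r2 m[φ4→X9] = [4, 6, 0]
r2 m[φ4→X13] = [8, 0, 1]
r2 m[φ5→X5] = [6, 4, 3]
r2 m[φ5→X13] = [6, 5, 3]
r2 m[φ6→X8] = [3, 3, 3]
r2 m[φ6→X13] = [3, 3, 6]
r2 m[φ7→X5] = [1, 1, 2]
r2 m[φ7→X13] = [3, 3, 1]
r2 m[φ8→X9] = [5, 2, 0]
r2 m[φ8→X13] = [4, 2, 0]
r2 m[X5→φ0] = [7, 7, 7]
r2 m[X5→φ1] = [11, 10, 5]
r2 m[X5→φ5] = [5, 8, 4]
r2 m[X5→φ7] = [10, 11, 5]
r2 m[X8→φ0] = [7, 5, 3]
r2 m[X8→φ2] = [7, 3, 3]
r2 m[X8→φ6] = [8, 2, 0]
r2 m[X9→φ3] = [9, 8, 0]
r2 m[X9→φ4] = [5, 4, 2]
r2 m[X9→φ8] = [4, 8, 2]
r2 m[X11→φ1] = [0, 0, 0]
r2 m[X13→φ2] = [26, 13, 13]
r2 m[X13→φ3] = [26, 14, 11]
r2 m[X13→φ4] = [20, 14, 12]
r2 m[X13→φ5] = [22, 9, 10]
r2 m[X13→φ6] = [25, 11, 7]
r2 m[X13→φ7] = [25, 11, 12]
r2 m[X13→φ8] = [24, 12, 13]
r3 m[φ0→X5] = [10, 12, 3]
r3 m[φ0→X8] = [11, 7, 7]
r3 m[φ1→X5] = [0, 2, 2]
r3 m[φ1→X11] = [7, 12, 10]
r3 m[φ2→X8] = [17, 19, 13]
r3 m[φ2→X13] = [5, 4, 3]
r3 m[φ3→X9] = [14, 17, 13]
r3 m[φ3→X13] = [8, 2, 2]
r3 m[φ4→X9] = [16, 20, 13]
r3 m[φ4→X13] = [10, 2, 3]
r3 m[φ5→X5] = [16, 14, 13]
r3 m[φ5→X13] = [10, 10, 7]
r3 m[φ6→X8] = [14, 14, 13]
r3 m[φ6→X13] = [3, 5, 6]
r3 m[φ7→X5] = [13, 13, 14]
r3 m[φ7→X13] = [10, 11, 7]
r3 m[φ8→X9] = [18, 14, 13]
r3 m[φ8→X13] = [10, 9, 2]
r3 m[X5→φ0] = [7, 7, 7]
r3 m[X5→φ1] = [11, 10, 5]
r3 m[X5→φ5] = [5, 8, 4]
r3 m[X5→φ7] = [10, 11, 5]
r3 m[X8→φ0] = [7, 5, 3]
r3 m[X8→φ2] = [7, 3, 3]
r3 m[X8→φ6] = [8, 2, 0]
r3 m[X9→φ3] = [9, 8, 0]
r3 m[X9→φ4] = [5, 4, 2]
r3 m[X9→φ8] = [4, 8, 2]
r3 m[X11→φ1] = [0, 0, 0]
r3 m[X13→φ2] = [26, 13, 13]
r3 m[X13→φ3] = [26, 14, 11]
r3 m[X13→φ4] = [20, 14, 12]
r3 m[X13→φ5] = [22, 9, 10]
r3 m[X13→φ6] = [25, 11, 7]
r3 m[X13→φ7] = [25, 11, 12]
r3 m[X13→φ8] = [24, 12, 13]
r4 m[φ0→X5] = [10, 12, 3]
r4 m[φ0→X8] = [11, 7, 7]
r4 m[φ1→X5] = [0, 2, 2]
r4 m[φ1→X11] = [7, 12, 10]
r4 m[φ2→X8] = [17, 19, 13]
r4 m[φ2→X13] = [5, 4, 3]
r4 m[φ3→X9] = [14, 17, 13]
r4 m[φ3→X13] = [8, 2, 2]
r4 m[φ4→X9] = [16, 20, 13]
r4 m[φ4→X13] = [10, 2, 3]
r4 m[φ5→X5] = [16, 14, 13]
r4 m[φ5→X13] = [10, 10, 7]
r4 m[φ6→X8] = [14, 14, 13]
r4 m[φ6→X13] = [3, 5, 6]
r4 m[φ7→X5] = [13, 13, 14]
r4 m[φ7→X13] = [10, 11, 7]
r4 m[φ8→X9] = [18, 14, 13]
r4 m[φ8→X13] = [10, 9, 2]
r4 m[X5→φ0] = [29, 29, 29]
r4 m[X5→φ1] = [39, 39, 30]
r4 m[X5→φ5] = [23, 27, 19]
r4 m[X5→φ7] = [26, 28, 18]
r4 m[X8→φ0] = [31, 33, 26]
r4 m[X8→φ2] = [25, 21, 20]
r4 m[X8→φ6] = [28, 26, 20]
r4 m[X9→φ3] = [34, 34, 26]
r4 m[X9→φ4] = [32, 31, 26]
r4 m[X9→φ8] = [30, 37, 26]
r4 m[X11→φ1] = [0, 0, 0]
r4 m[X13→φ2] = [51, 39, 27]
r4 m[X13→φ3] = [48, 41, 28]
r4 m[X13→φ4] = [46, 41, 27]
r4 m[X13→φ5] = [46, 33, 23]
r4 m[X13→φ6] = [53, 38, 24]
r4 m[X13→φ7] = [46, 32, 23]
r4 m[X13→φ8] = [46, 34, 28]
no fixed point within 4 rounds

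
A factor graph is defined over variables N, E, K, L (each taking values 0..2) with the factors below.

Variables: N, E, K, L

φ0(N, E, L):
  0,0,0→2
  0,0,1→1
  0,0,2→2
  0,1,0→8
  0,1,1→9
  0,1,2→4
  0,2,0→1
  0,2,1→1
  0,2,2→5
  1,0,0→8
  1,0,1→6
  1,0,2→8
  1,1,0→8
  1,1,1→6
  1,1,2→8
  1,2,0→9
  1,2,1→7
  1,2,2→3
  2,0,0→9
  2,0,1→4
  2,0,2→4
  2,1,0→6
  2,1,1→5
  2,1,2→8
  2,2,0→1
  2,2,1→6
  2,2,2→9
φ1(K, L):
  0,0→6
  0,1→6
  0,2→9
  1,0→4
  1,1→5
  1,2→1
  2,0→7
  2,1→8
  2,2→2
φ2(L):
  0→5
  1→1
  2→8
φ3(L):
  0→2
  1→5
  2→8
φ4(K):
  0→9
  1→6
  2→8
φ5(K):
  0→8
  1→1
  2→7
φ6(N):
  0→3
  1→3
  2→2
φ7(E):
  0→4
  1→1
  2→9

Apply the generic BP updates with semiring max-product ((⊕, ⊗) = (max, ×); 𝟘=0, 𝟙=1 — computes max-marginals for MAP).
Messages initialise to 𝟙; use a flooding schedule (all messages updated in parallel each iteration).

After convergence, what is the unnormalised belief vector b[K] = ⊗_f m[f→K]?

b[K] = [6718464, 62208, 1161216]

init: all messages = 𝟙 over 3 values
r1 m[φ0→N] = [9, 9, 9]
r1 m[φ0→E] = [9, 9, 9]
r1 m[φ0→L] = [9, 9, 9]
r1 m[φ1→K] = [9, 5, 8]
r1 m[φ1→L] = [7, 8, 9]
r1 m[φ2→L] = [5, 1, 8]
r1 m[φ3→L] = [2, 5, 8]
r1 m[φ4→K] = [9, 6, 8]
r1 m[φ5→K] = [8, 1, 7]
r1 m[φ6→N] = [3, 3, 2]
r1 m[φ7→E] = [4, 1, 9]
r1 m[N→φ0] = [1, 1, 1]
r1 m[N→φ6] = [1, 1, 1]
r1 m[E→φ0] = [1, 1, 1]
r1 m[E→φ7] = [1, 1, 1]
r1 m[K→φ1] = [1, 1, 1]
r1 m[K→φ4] = [1, 1, 1]
r1 m[K→φ5] = [1, 1, 1]
r1 m[L→φ0] = [1, 1, 1]
r1 m[L→φ1] = [1, 1, 1]
r1 m[L→φ2] = [1, 1, 1]
r1 m[L→φ3] = [1, 1, 1]
r2 m[φ0→N] = [9, 9, 9]
r2 m[φ0→E] = [9, 9, 9]
r2 m[φ0→L] = [9, 9, 9]
r2 m[φ1→K] = [9, 5, 8]
r2 m[φ1→L] = [7, 8, 9]
r2 m[φ2→L] = [5, 1, 8]
r2 m[φ3→L] = [2, 5, 8]
r2 m[φ4→K] = [9, 6, 8]
r2 m[φ5→K] = [8, 1, 7]
r2 m[φ6→N] = [3, 3, 2]
r2 m[φ7→E] = [4, 1, 9]
r2 m[N→φ0] = [3, 3, 2]
r2 m[N→φ6] = [9, 9, 9]
r2 m[E→φ0] = [4, 1, 9]
r2 m[E→φ7] = [9, 9, 9]
r2 m[K→φ1] = [72, 6, 56]
r2 m[K→φ4] = [72, 5, 56]
r2 m[K→φ5] = [81, 30, 64]
r2 m[L→φ0] = [70, 40, 576]
r2 m[L→φ1] = [90, 45, 576]
r2 m[L→φ2] = [126, 360, 648]
r2 m[L→φ3] = [315, 72, 648]
r3 m[φ0→N] = [25920, 18432, 46656]
r3 m[φ0→E] = [13824, 13824, 10368]
r3 m[φ0→L] = [243, 189, 162]
r3 m[φ1→K] = [5184, 576, 1152]
r3 m[φ1→L] = [432, 448, 648]
r3 m[φ2→L] = [5, 1, 8]
r3 m[φ3→L] = [2, 5, 8]
r3 m[φ4→K] = [9, 6, 8]
r3 m[φ5→K] = [8, 1, 7]
r3 m[φ6→N] = [3, 3, 2]
r3 m[φ7→E] = [4, 1, 9]
r3 m[N→φ0] = [3, 3, 2]
r3 m[N→φ6] = [9, 9, 9]
r3 m[E→φ0] = [4, 1, 9]
r3 m[E→φ7] = [9, 9, 9]
r3 m[K→φ1] = [72, 6, 56]
r3 m[K→φ4] = [72, 5, 56]
r3 m[K→φ5] = [81, 30, 64]
r3 m[L→φ0] = [70, 40, 576]
r3 m[L→φ1] = [90, 45, 576]
r3 m[L→φ2] = [126, 360, 648]
r3 m[L→φ3] = [315, 72, 648]
r4 m[φ0→N] = [25920, 18432, 46656]
r4 m[φ0→E] = [13824, 13824, 10368]
r4 m[φ0→L] = [243, 189, 162]
r4 m[φ1→K] = [5184, 576, 1152]
r4 m[φ1→L] = [432, 448, 648]
r4 m[φ2→L] = [5, 1, 8]
r4 m[φ3→L] = [2, 5, 8]
r4 m[φ4→K] = [9, 6, 8]
r4 m[φ5→K] = [8, 1, 7]
r4 m[φ6→N] = [3, 3, 2]
r4 m[φ7→E] = [4, 1, 9]
r4 m[N→φ0] = [3, 3, 2]
r4 m[N→φ6] = [25920, 18432, 46656]
r4 m[E→φ0] = [4, 1, 9]
r4 m[E→φ7] = [13824, 13824, 10368]
r4 m[K→φ1] = [72, 6, 56]
r4 m[K→φ4] = [41472, 576, 8064]
r4 m[K→φ5] = [46656, 3456, 9216]
r4 m[L→φ0] = [4320, 2240, 41472]
r4 m[L→φ1] = [2430, 945, 10368]
r4 m[L→φ2] = [209952, 423360, 839808]
r4 m[L→φ3] = [524880, 84672, 839808]
r5 m[φ0→N] = [1866240, 1327104, 3359232]
r5 m[φ0→E] = [995328, 995328, 746496]
r5 m[φ0→L] = [243, 189, 162]
r5 m[φ1→K] = [93312, 10368, 20736]
r5 m[φ1→L] = [432, 448, 648]
r5 m[φ2→L] = [5, 1, 8]
r5 m[φ3→L] = [2, 5, 8]
r5 m[φ4→K] = [9, 6, 8]
r5 m[φ5→K] = [8, 1, 7]
r5 m[φ6→N] = [3, 3, 2]
r5 m[φ7→E] = [4, 1, 9]
r5 m[N→φ0] = [3, 3, 2]
r5 m[N→φ6] = [25920, 18432, 46656]
r5 m[E→φ0] = [4, 1, 9]
r5 m[E→φ7] = [13824, 13824, 10368]
r5 m[K→φ1] = [72, 6, 56]
r5 m[K→φ4] = [41472, 576, 8064]
r5 m[K→φ5] = [46656, 3456, 9216]
r5 m[L→φ0] = [4320, 2240, 41472]
r5 m[L→φ1] = [2430, 945, 10368]
r5 m[L→φ2] = [209952, 423360, 839808]
r5 m[L→φ3] = [524880, 84672, 839808]
r6 m[φ0→N] = [1866240, 1327104, 3359232]
r6 m[φ0→E] = [995328, 995328, 746496]
r6 m[φ0→L] = [243, 189, 162]
r6 m[φ1→K] = [93312, 10368, 20736]
r6 m[φ1→L] = [432, 448, 648]
r6 m[φ2→L] = [5, 1, 8]
r6 m[φ3→L] = [2, 5, 8]
r6 m[φ4→K] = [9, 6, 8]
r6 m[φ5→K] = [8, 1, 7]
r6 m[φ6→N] = [3, 3, 2]
r6 m[φ7→E] = [4, 1, 9]
r6 m[N→φ0] = [3, 3, 2]
r6 m[N→φ6] = [1866240, 1327104, 3359232]
r6 m[E→φ0] = [4, 1, 9]
r6 m[E→φ7] = [995328, 995328, 746496]
r6 m[K→φ1] = [72, 6, 56]
r6 m[K→φ4] = [746496, 10368, 145152]
r6 m[K→φ5] = [839808, 62208, 165888]
r6 m[L→φ0] = [4320, 2240, 41472]
r6 m[L→φ1] = [2430, 945, 10368]
r6 m[L→φ2] = [209952, 423360, 839808]
r6 m[L→φ3] = [524880, 84672, 839808]
r7 m[φ0→N] = [1866240, 1327104, 3359232]
r7 m[φ0→E] = [995328, 995328, 746496]
r7 m[φ0→L] = [243, 189, 162]
r7 m[φ1→K] = [93312, 10368, 20736]
r7 m[φ1→L] = [432, 448, 648]
r7 m[φ2→L] = [5, 1, 8]
r7 m[φ3→L] = [2, 5, 8]
r7 m[φ4→K] = [9, 6, 8]
r7 m[φ5→K] = [8, 1, 7]
r7 m[φ6→N] = [3, 3, 2]
r7 m[φ7→E] = [4, 1, 9]
r7 m[N→φ0] = [3, 3, 2]
r7 m[N→φ6] = [1866240, 1327104, 3359232]
r7 m[E→φ0] = [4, 1, 9]
r7 m[E→φ7] = [995328, 995328, 746496]
r7 m[K→φ1] = [72, 6, 56]
r7 m[K→φ4] = [746496, 10368, 145152]
r7 m[K→φ5] = [839808, 62208, 165888]
r7 m[L→φ0] = [4320, 2240, 41472]
r7 m[L→φ1] = [2430, 945, 10368]
r7 m[L→φ2] = [209952, 423360, 839808]
r7 m[L→φ3] = [524880, 84672, 839808]
fixed point reached at round 7
b[K] = ⊗ incoming = [6718464, 62208, 1161216]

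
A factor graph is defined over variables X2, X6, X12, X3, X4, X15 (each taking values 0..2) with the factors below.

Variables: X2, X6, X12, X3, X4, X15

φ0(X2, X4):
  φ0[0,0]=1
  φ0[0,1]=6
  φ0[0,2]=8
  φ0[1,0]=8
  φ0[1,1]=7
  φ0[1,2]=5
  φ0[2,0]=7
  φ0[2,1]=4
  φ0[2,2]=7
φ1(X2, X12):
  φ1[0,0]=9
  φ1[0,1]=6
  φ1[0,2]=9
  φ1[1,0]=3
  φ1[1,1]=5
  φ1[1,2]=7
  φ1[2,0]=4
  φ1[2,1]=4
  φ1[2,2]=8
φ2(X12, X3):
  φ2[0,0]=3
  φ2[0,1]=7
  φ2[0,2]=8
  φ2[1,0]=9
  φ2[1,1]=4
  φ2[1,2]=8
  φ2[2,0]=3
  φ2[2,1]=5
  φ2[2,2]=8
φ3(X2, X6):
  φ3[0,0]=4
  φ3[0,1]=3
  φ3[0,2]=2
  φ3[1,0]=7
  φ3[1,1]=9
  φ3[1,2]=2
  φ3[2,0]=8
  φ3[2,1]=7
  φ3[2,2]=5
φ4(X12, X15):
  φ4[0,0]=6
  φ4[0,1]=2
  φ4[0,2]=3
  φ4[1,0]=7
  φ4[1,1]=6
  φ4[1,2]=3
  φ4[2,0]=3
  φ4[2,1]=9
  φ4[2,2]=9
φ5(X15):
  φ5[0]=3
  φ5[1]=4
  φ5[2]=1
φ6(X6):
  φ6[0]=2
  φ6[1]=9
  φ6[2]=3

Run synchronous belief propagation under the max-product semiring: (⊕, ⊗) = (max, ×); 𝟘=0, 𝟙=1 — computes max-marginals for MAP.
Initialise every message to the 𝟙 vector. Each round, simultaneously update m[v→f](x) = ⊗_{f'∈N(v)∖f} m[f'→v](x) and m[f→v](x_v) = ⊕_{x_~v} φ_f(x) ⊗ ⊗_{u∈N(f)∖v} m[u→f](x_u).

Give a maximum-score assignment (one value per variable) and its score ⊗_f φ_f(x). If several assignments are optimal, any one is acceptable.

assignment: (X2=1, X6=1, X12=2, X3=2, X4=0, X15=1); score = 1306368

init: all messages = 𝟙 over 3 values
r1 m[φ0→X2] = [8, 8, 7]
r1 m[φ0→X4] = [8, 7, 8]
r1 m[φ1→X2] = [9, 7, 8]
r1 m[φ1→X12] = [9, 6, 9]
r1 m[φ2→X12] = [8, 9, 8]
r1 m[φ2→X3] = [9, 7, 8]
r1 m[φ3→X2] = [4, 9, 8]
r1 m[φ3→X6] = [8, 9, 5]
r1 m[φ4→X12] = [6, 7, 9]
r1 m[φ4→X15] = [7, 9, 9]
r1 m[φ5→X15] = [3, 4, 1]
r1 m[φ6→X6] = [2, 9, 3]
r1 m[X2→φ0] = [1, 1, 1]
r1 m[X2→φ1] = [1, 1, 1]
r1 m[X2→φ3] = [1, 1, 1]
r1 m[X6→φ3] = [1, 1, 1]
r1 m[X6→φ6] = [1, 1, 1]
r1 m[X12→φ1] = [1, 1, 1]
r1 m[X12→φ2] = [1, 1, 1]
r1 m[X12→φ4] = [1, 1, 1]
r1 m[X3→φ2] = [1, 1, 1]
r1 m[X4→φ0] = [1, 1, 1]
r1 m[X15→φ4] = [1, 1, 1]
r1 m[X15→φ5] = [1, 1, 1]
r2 m[φ0→X2] = [8, 8, 7]
r2 m[φ0→X4] = [8, 7, 8]
r2 m[φ1→X2] = [9, 7, 8]
r2 m[φ1→X12] = [9, 6, 9]
r2 m[φ2→X12] = [8, 9, 8]
r2 m[φ2→X3] = [9, 7, 8]
r2 m[φ3→X2] = [4, 9, 8]
r2 m[φ3→X6] = [8, 9, 5]
r2 m[φ4→X12] = [6, 7, 9]
r2 m[φ4→X15] = [7, 9, 9]
r2 m[φ5→X15] = [3, 4, 1]
r2 m[φ6→X6] = [2, 9, 3]
r2 m[X2→φ0] = [36, 63, 64]
r2 m[X2→φ1] = [32, 72, 56]
r2 m[X2→φ3] = [72, 56, 56]
r2 m[X6→φ3] = [2, 9, 3]
r2 m[X6→φ6] = [8, 9, 5]
r2 m[X12→φ1] = [48, 63, 72]
r2 m[X12→φ2] = [54, 42, 81]
r2 m[X12→φ4] = [72, 54, 72]
r2 m[X3→φ2] = [1, 1, 1]
r2 m[X4→φ0] = [1, 1, 1]
r2 m[X15→φ4] = [3, 4, 1]
r2 m[X15→φ5] = [7, 9, 9]
r3 m[φ0→X2] = [8, 8, 7]
r3 m[φ0→X4] = [504, 441, 448]
r3 m[φ1→X2] = [648, 504, 576]
r3 m[φ1→X12] = [288, 360, 504]
r3 m[φ2→X12] = [8, 9, 8]
r3 m[φ2→X3] = [378, 405, 648]
r3 m[φ3→X2] = [27, 81, 63]
r3 m[φ3→X6] = [448, 504, 280]
r3 m[φ4→X12] = [18, 24, 36]
r3 m[φ4→X15] = [432, 648, 648]
r3 m[φ5→X15] = [3, 4, 1]
r3 m[φ6→X6] = [2, 9, 3]
r3 m[X2→φ0] = [36, 63, 64]
r3 m[X2→φ1] = [32, 72, 56]
r3 m[X2→φ3] = [72, 56, 56]
r3 m[X6→φ3] = [2, 9, 3]
r3 m[X6→φ6] = [8, 9, 5]
r3 m[X12→φ1] = [48, 63, 72]
r3 m[X12→φ2] = [54, 42, 81]
r3 m[X12→φ4] = [72, 54, 72]
r3 m[X3→φ2] = [1, 1, 1]
r3 m[X4→φ0] = [1, 1, 1]
r3 m[X15→φ4] = [3, 4, 1]
r3 m[X15→φ5] = [7, 9, 9]
r4 m[φ0→X2] = [8, 8, 7]
r4 m[φ0→X4] = [504, 441, 448]
r4 m[φ1→X2] = [648, 504, 576]
r4 m[φ1→X12] = [288, 360, 504]
r4 m[φ2→X12] = [8, 9, 8]
r4 m[φ2→X3] = [378, 405, 648]
r4 m[φ3→X2] = [27, 81, 63]
r4 m[φ3→X6] = [448, 504, 280]
r4 m[φ4→X12] = [18, 24, 36]
r4 m[φ4→X15] = [432, 648, 648]
r4 m[φ5→X15] = [3, 4, 1]
r4 m[φ6→X6] = [2, 9, 3]
r4 m[X2→φ0] = [17496, 40824, 36288]
r4 m[X2→φ1] = [216, 648, 441]
r4 m[X2→φ3] = [5184, 4032, 4032]
r4 m[X6→φ3] = [2, 9, 3]
r4 m[X6→φ6] = [448, 504, 280]
r4 m[X12→φ1] = [144, 216, 288]
r4 m[X12→φ2] = [5184, 8640, 18144]
r4 m[X12→φ4] = [2304, 3240, 4032]
r4 m[X3→φ2] = [1, 1, 1]
r4 m[X4→φ0] = [1, 1, 1]
r4 m[X15→φ4] = [3, 4, 1]
r4 m[X15→φ5] = [432, 648, 648]
r5 m[φ0→X2] = [8, 8, 7]
r5 m[φ0→X4] = [326592, 285768, 254016]
r5 m[φ1→X2] = [2592, 2016, 2304]
r5 m[φ1→X12] = [1944, 3240, 4536]
r5 m[φ2→X12] = [8, 9, 8]
r5 m[φ2→X3] = [77760, 90720, 145152]
r5 m[φ3→X2] = [27, 81, 63]
r5 m[φ3→X6] = [32256, 36288, 20160]
r5 m[φ4→X12] = [18, 24, 36]
r5 m[φ4→X15] = [22680, 36288, 36288]
r5 m[φ5→X15] = [3, 4, 1]
r5 m[φ6→X6] = [2, 9, 3]
r5 m[X2→φ0] = [17496, 40824, 36288]
r5 m[X2→φ1] = [216, 648, 441]
r5 m[X2→φ3] = [5184, 4032, 4032]
r5 m[X6→φ3] = [2, 9, 3]
r5 m[X6→φ6] = [448, 504, 280]
r5 m[X12→φ1] = [144, 216, 288]
r5 m[X12→φ2] = [5184, 8640, 18144]
r5 m[X12→φ4] = [2304, 3240, 4032]
r5 m[X3→φ2] = [1, 1, 1]
r5 m[X4→φ0] = [1, 1, 1]
r5 m[X15→φ4] = [3, 4, 1]
r5 m[X15→φ5] = [432, 648, 648]
r6 m[φ0→X2] = [8, 8, 7]
r6 m[φ0→X4] = [326592, 285768, 254016]
r6 m[φ1→X2] = [2592, 2016, 2304]
r6 m[φ1→X12] = [1944, 3240, 4536]
r6 m[φ2→X12] = [8, 9, 8]
r6 m[φ2→X3] = [77760, 90720, 145152]
r6 m[φ3→X2] = [27, 81, 63]
r6 m[φ3→X6] = [32256, 36288, 20160]
r6 m[φ4→X12] = [18, 24, 36]
r6 m[φ4→X15] = [22680, 36288, 36288]
r6 m[φ5→X15] = [3, 4, 1]
r6 m[φ6→X6] = [2, 9, 3]
r6 m[X2→φ0] = [69984, 163296, 145152]
r6 m[X2→φ1] = [216, 648, 441]
r6 m[X2→φ3] = [20736, 16128, 16128]
r6 m[X6→φ3] = [2, 9, 3]
r6 m[X6→φ6] = [32256, 36288, 20160]
r6 m[X12→φ1] = [144, 216, 288]
r6 m[X12→φ2] = [34992, 77760, 163296]
r6 m[X12→φ4] = [15552, 29160, 36288]
r6 m[X3→φ2] = [1, 1, 1]
r6 m[X4→φ0] = [1, 1, 1]
r6 m[X15→φ4] = [3, 4, 1]
r6 m[X15→φ5] = [22680, 36288, 36288]
r7 m[φ0→X2] = [8, 8, 7]
r7 m[φ0→X4] = [1306368, 1143072, 1016064]
r7 m[φ1→X2] = [2592, 2016, 2304]
r7 m[φ1→X12] = [1944, 3240, 4536]
r7 m[φ2→X12] = [8, 9, 8]
r7 m[φ2→X3] = [699840, 816480, 1306368]
r7 m[φ3→X2] = [27, 81, 63]
r7 m[φ3→X6] = [129024, 145152, 80640]
r7 m[φ4→X12] = [18, 24, 36]
r7 m[φ4→X15] = [204120, 326592, 326592]
r7 m[φ5→X15] = [3, 4, 1]
r7 m[φ6→X6] = [2, 9, 3]
r7 m[X2→φ0] = [69984, 163296, 145152]
r7 m[X2→φ1] = [216, 648, 441]
r7 m[X2→φ3] = [20736, 16128, 16128]
r7 m[X6→φ3] = [2, 9, 3]
r7 m[X6→φ6] = [32256, 36288, 20160]
r7 m[X12→φ1] = [144, 216, 288]
r7 m[X12→φ2] = [34992, 77760, 163296]
r7 m[X12→φ4] = [15552, 29160, 36288]
r7 m[X3→φ2] = [1, 1, 1]
r7 m[X4→φ0] = [1, 1, 1]
r7 m[X15→φ4] = [3, 4, 1]
r7 m[X15→φ5] = [22680, 36288, 36288]
r8 m[φ0→X2] = [8, 8, 7]
r8 m[φ0→X4] = [1306368, 1143072, 1016064]
r8 m[φ1→X2] = [2592, 2016, 2304]
r8 m[φ1→X12] = [1944, 3240, 4536]
r8 m[φ2→X12] = [8, 9, 8]
r8 m[φ2→X3] = [699840, 816480, 1306368]
r8 m[φ3→X2] = [27, 81, 63]
r8 m[φ3→X6] = [129024, 145152, 80640]
r8 m[φ4→X12] = [18, 24, 36]
r8 m[φ4→X15] = [204120, 326592, 326592]
r8 m[φ5→X15] = [3, 4, 1]
r8 m[φ6→X6] = [2, 9, 3]
r8 m[X2→φ0] = [69984, 163296, 145152]
r8 m[X2→φ1] = [216, 648, 441]
r8 m[X2→φ3] = [20736, 16128, 16128]
r8 m[X6→φ3] = [2, 9, 3]
r8 m[X6→φ6] = [129024, 145152, 80640]
r8 m[X12→φ1] = [144, 216, 288]
r8 m[X12→φ2] = [34992, 77760, 163296]
r8 m[X12→φ4] = [15552, 29160, 36288]
r8 m[X3→φ2] = [1, 1, 1]
r8 m[X4→φ0] = [1, 1, 1]
r8 m[X15→φ4] = [3, 4, 1]
r8 m[X15→φ5] = [204120, 326592, 326592]
r9 m[φ0→X2] = [8, 8, 7]
r9 m[φ0→X4] = [1306368, 1143072, 1016064]
r9 m[φ1→X2] = [2592, 2016, 2304]
r9 m[φ1→X12] = [1944, 3240, 4536]
r9 m[φ2→X12] = [8, 9, 8]
r9 m[φ2→X3] = [699840, 816480, 1306368]
r9 m[φ3→X2] = [27, 81, 63]
r9 m[φ3→X6] = [129024, 145152, 80640]
r9 m[φ4→X12] = [18, 24, 36]
r9 m[φ4→X15] = [204120, 326592, 326592]
r9 m[φ5→X15] = [3, 4, 1]
r9 m[φ6→X6] = [2, 9, 3]
r9 m[X2→φ0] = [69984, 163296, 145152]
r9 m[X2→φ1] = [216, 648, 441]
r9 m[X2→φ3] = [20736, 16128, 16128]
r9 m[X6→φ3] = [2, 9, 3]
r9 m[X6→φ6] = [129024, 145152, 80640]
r9 m[X12→φ1] = [144, 216, 288]
r9 m[X12→φ2] = [34992, 77760, 163296]
r9 m[X12→φ4] = [15552, 29160, 36288]
r9 m[X3→φ2] = [1, 1, 1]
r9 m[X4→φ0] = [1, 1, 1]
r9 m[X15→φ4] = [3, 4, 1]
r9 m[X15→φ5] = [204120, 326592, 326592]
fixed point reached at round 9
traceback from X2: (X2=1, X6=1, X12=2, X3=2, X4=0, X15=1), score=1306368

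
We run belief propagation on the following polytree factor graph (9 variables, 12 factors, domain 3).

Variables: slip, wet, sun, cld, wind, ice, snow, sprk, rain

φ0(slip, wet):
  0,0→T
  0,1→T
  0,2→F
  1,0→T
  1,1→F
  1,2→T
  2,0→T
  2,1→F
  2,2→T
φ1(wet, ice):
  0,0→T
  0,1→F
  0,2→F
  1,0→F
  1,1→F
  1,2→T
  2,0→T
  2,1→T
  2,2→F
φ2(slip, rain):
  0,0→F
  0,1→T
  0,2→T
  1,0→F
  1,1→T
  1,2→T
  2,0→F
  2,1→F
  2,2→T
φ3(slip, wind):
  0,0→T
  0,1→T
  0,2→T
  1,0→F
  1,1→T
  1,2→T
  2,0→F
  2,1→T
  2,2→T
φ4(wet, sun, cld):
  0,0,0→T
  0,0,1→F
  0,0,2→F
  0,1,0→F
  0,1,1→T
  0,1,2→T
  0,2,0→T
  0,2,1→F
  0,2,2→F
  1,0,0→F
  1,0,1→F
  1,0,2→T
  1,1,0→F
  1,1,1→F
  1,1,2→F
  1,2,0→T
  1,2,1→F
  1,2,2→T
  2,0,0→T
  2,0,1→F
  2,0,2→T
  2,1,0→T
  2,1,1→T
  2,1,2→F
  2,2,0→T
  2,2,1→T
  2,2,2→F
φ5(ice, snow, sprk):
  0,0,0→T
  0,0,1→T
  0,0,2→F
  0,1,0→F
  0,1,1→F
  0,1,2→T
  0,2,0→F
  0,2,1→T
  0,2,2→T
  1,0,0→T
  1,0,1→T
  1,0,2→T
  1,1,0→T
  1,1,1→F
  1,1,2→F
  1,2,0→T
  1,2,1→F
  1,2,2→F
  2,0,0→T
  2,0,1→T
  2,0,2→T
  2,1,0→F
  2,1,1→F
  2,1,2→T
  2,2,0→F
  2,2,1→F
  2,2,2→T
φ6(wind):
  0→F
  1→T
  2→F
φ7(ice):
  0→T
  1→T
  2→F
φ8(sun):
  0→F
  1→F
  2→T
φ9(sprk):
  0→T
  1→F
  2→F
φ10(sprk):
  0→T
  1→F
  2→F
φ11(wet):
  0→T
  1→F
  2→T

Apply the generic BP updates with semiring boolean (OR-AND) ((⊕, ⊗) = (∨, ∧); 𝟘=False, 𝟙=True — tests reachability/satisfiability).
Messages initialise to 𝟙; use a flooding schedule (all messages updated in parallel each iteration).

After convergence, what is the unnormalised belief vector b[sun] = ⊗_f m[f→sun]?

init: all messages = 𝟙 over 3 values
r1 m[φ0→slip] = [T, T, T]
r1 m[φ0→wet] = [T, T, T]
r1 m[φ1→wet] = [T, T, T]
r1 m[φ1→ice] = [T, T, T]
r1 m[φ2→slip] = [T, T, T]
r1 m[φ2→rain] = [F, T, T]
r1 m[φ3→slip] = [T, T, T]
r1 m[φ3→wind] = [T, T, T]
r1 m[φ4→wet] = [T, T, T]
r1 m[φ4→sun] = [T, T, T]
r1 m[φ4→cld] = [T, T, T]
r1 m[φ5→ice] = [T, T, T]
r1 m[φ5→snow] = [T, T, T]
r1 m[φ5→sprk] = [T, T, T]
r1 m[φ6→wind] = [F, T, F]
r1 m[φ7→ice] = [T, T, F]
r1 m[φ8→sun] = [F, F, T]
r1 m[φ9→sprk] = [T, F, F]
r1 m[φ10→sprk] = [T, F, F]
r1 m[φ11→wet] = [T, F, T]
r1 m[slip→φ0] = [T, T, T]
r1 m[slip→φ2] = [T, T, T]
r1 m[slip→φ3] = [T, T, T]
r1 m[wet→φ0] = [T, T, T]
r1 m[wet→φ1] = [T, T, T]
r1 m[wet→φ4] = [T, T, T]
r1 m[wet→φ11] = [T, T, T]
r1 m[sun→φ4] = [T, T, T]
r1 m[sun→φ8] = [T, T, T]
r1 m[cld→φ4] = [T, T, T]
r1 m[wind→φ3] = [T, T, T]
r1 m[wind→φ6] = [T, T, T]
r1 m[ice→φ1] = [T, T, T]
r1 m[ice→φ5] = [T, T, T]
r1 m[ice→φ7] = [T, T, T]
r1 m[snow→φ5] = [T, T, T]
r1 m[sprk→φ5] = [T, T, T]
r1 m[sprk→φ9] = [T, T, T]
r1 m[sprk→φ10] = [T, T, T]
r1 m[rain→φ2] = [T, T, T]
r2 m[φ0→slip] = [T, T, T]
r2 m[φ0→wet] = [T, T, T]
r2 m[φ1→wet] = [T, T, T]
r2 m[φ1→ice] = [T, T, T]
r2 m[φ2→slip] = [T, T, T]
r2 m[φ2→rain] = [F, T, T]
r2 m[φ3→slip] = [T, T, T]
r2 m[φ3→wind] = [T, T, T]
r2 m[φ4→wet] = [T, T, T]
r2 m[φ4→sun] = [T, T, T]
r2 m[φ4→cld] = [T, T, T]
r2 m[φ5→ice] = [T, T, T]
r2 m[φ5→snow] = [T, T, T]
r2 m[φ5→sprk] = [T, T, T]
r2 m[φ6→wind] = [F, T, F]
r2 m[φ7→ice] = [T, T, F]
r2 m[φ8→sun] = [F, F, T]
r2 m[φ9→sprk] = [T, F, F]
r2 m[φ10→sprk] = [T, F, F]
r2 m[φ11→wet] = [T, F, T]
r2 m[slip→φ0] = [T, T, T]
r2 m[slip→φ2] = [T, T, T]
r2 m[slip→φ3] = [T, T, T]
r2 m[wet→φ0] = [T, F, T]
r2 m[wet→φ1] = [T, F, T]
r2 m[wet→φ4] = [T, F, T]
r2 m[wet→φ11] = [T, T, T]
r2 m[sun→φ4] = [F, F, T]
r2 m[sun→φ8] = [T, T, T]
r2 m[cld→φ4] = [T, T, T]
r2 m[wind→φ3] = [F, T, F]
r2 m[wind→φ6] = [T, T, T]
r2 m[ice→φ1] = [T, T, F]
r2 m[ice→φ5] = [T, T, F]
r2 m[ice→φ7] = [T, T, T]
r2 m[snow→φ5] = [T, T, T]
r2 m[sprk→φ5] = [T, F, F]
r2 m[sprk→φ9] = [T, F, F]
r2 m[sprk→φ10] = [T, F, F]
r2 m[rain→φ2] = [T, T, T]
r3 m[φ0→slip] = [T, T, T]
r3 m[φ0→wet] = [T, T, T]
r3 m[φ1→wet] = [T, F, T]
r3 m[φ1→ice] = [T, T, F]
r3 m[φ2→slip] = [T, T, T]
r3 m[φ2→rain] = [F, T, T]
r3 m[φ3→slip] = [T, T, T]
r3 m[φ3→wind] = [T, T, T]
r3 m[φ4→wet] = [T, T, T]
r3 m[φ4→sun] = [T, T, T]
r3 m[φ4→cld] = [T, T, F]
r3 m[φ5→ice] = [T, T, T]
r3 m[φ5→snow] = [T, T, T]
r3 m[φ5→sprk] = [T, T, T]
r3 m[φ6→wind] = [F, T, F]
r3 m[φ7→ice] = [T, T, F]
r3 m[φ8→sun] = [F, F, T]
r3 m[φ9→sprk] = [T, F, F]
r3 m[φ10→sprk] = [T, F, F]
r3 m[φ11→wet] = [T, F, T]
r3 m[slip→φ0] = [T, T, T]
r3 m[slip→φ2] = [T, T, T]
r3 m[slip→φ3] = [T, T, T]
r3 m[wet→φ0] = [T, F, T]
r3 m[wet→φ1] = [T, F, T]
r3 m[wet→φ4] = [T, F, T]
r3 m[wet→φ11] = [T, T, T]
r3 m[sun→φ4] = [F, F, T]
r3 m[sun→φ8] = [T, T, T]
r3 m[cld→φ4] = [T, T, T]
r3 m[wind→φ3] = [F, T, F]
r3 m[wind→φ6] = [T, T, T]
r3 m[ice→φ1] = [T, T, F]
r3 m[ice→φ5] = [T, T, F]
r3 m[ice→φ7] = [T, T, T]
r3 m[snow→φ5] = [T, T, T]
r3 m[sprk→φ5] = [T, F, F]
r3 m[sprk→φ9] = [T, F, F]
r3 m[sprk→φ10] = [T, F, F]
r3 m[rain→φ2] = [T, T, T]
r4 m[φ0→slip] = [T, T, T]
r4 m[φ0→wet] = [T, T, T]
r4 m[φ1→wet] = [T, F, T]
r4 m[φ1→ice] = [T, T, F]
r4 m[φ2→slip] = [T, T, T]
r4 m[φ2→rain] = [F, T, T]
r4 m[φ3→slip] = [T, T, T]
r4 m[φ3→wind] = [T, T, T]
r4 m[φ4→wet] = [T, T, T]
r4 m[φ4→sun] = [T, T, T]
r4 m[φ4→cld] = [T, T, F]
r4 m[φ5→ice] = [T, T, T]
r4 m[φ5→snow] = [T, T, T]
r4 m[φ5→sprk] = [T, T, T]
r4 m[φ6→wind] = [F, T, F]
r4 m[φ7→ice] = [T, T, F]
r4 m[φ8→sun] = [F, F, T]
r4 m[φ9→sprk] = [T, F, F]
r4 m[φ10→sprk] = [T, F, F]
r4 m[φ11→wet] = [T, F, T]
r4 m[slip→φ0] = [T, T, T]
r4 m[slip→φ2] = [T, T, T]
r4 m[slip→φ3] = [T, T, T]
r4 m[wet→φ0] = [T, F, T]
r4 m[wet→φ1] = [T, F, T]
r4 m[wet→φ4] = [T, F, T]
r4 m[wet→φ11] = [T, F, T]
r4 m[sun→φ4] = [F, F, T]
r4 m[sun→φ8] = [T, T, T]
r4 m[cld→φ4] = [T, T, T]
r4 m[wind→φ3] = [F, T, F]
r4 m[wind→φ6] = [T, T, T]
r4 m[ice→φ1] = [T, T, F]
r4 m[ice→φ5] = [T, T, F]
r4 m[ice→φ7] = [T, T, F]
r4 m[snow→φ5] = [T, T, T]
r4 m[sprk→φ5] = [T, F, F]
r4 m[sprk→φ9] = [T, F, F]
r4 m[sprk→φ10] = [T, F, F]
r4 m[rain→φ2] = [T, T, T]
r5 m[φ0→slip] = [T, T, T]
r5 m[φ0→wet] = [T, T, T]
r5 m[φ1→wet] = [T, F, T]
r5 m[φ1→ice] = [T, T, F]
r5 m[φ2→slip] = [T, T, T]
r5 m[φ2→rain] = [F, T, T]
r5 m[φ3→slip] = [T, T, T]
r5 m[φ3→wind] = [T, T, T]
r5 m[φ4→wet] = [T, T, T]
r5 m[φ4→sun] = [T, T, T]
r5 m[φ4→cld] = [T, T, F]
r5 m[φ5→ice] = [T, T, T]
r5 m[φ5→snow] = [T, T, T]
r5 m[φ5→sprk] = [T, T, T]
r5 m[φ6→wind] = [F, T, F]
r5 m[φ7→ice] = [T, T, F]
r5 m[φ8→sun] = [F, F, T]
r5 m[φ9→sprk] = [T, F, F]
r5 m[φ10→sprk] = [T, F, F]
r5 m[φ11→wet] = [T, F, T]
r5 m[slip→φ0] = [T, T, T]
r5 m[slip→φ2] = [T, T, T]
r5 m[slip→φ3] = [T, T, T]
r5 m[wet→φ0] = [T, F, T]
r5 m[wet→φ1] = [T, F, T]
r5 m[wet→φ4] = [T, F, T]
r5 m[wet→φ11] = [T, F, T]
r5 m[sun→φ4] = [F, F, T]
r5 m[sun→φ8] = [T, T, T]
r5 m[cld→φ4] = [T, T, T]
r5 m[wind→φ3] = [F, T, F]
r5 m[wind→φ6] = [T, T, T]
r5 m[ice→φ1] = [T, T, F]
r5 m[ice→φ5] = [T, T, F]
r5 m[ice→φ7] = [T, T, F]
r5 m[snow→φ5] = [T, T, T]
r5 m[sprk→φ5] = [T, F, F]
r5 m[sprk→φ9] = [T, F, F]
r5 m[sprk→φ10] = [T, F, F]
r5 m[rain→φ2] = [T, T, T]
fixed point reached at round 5
b[sun] = ⊗ incoming = [F, F, T]

b[sun] = [F, F, T]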